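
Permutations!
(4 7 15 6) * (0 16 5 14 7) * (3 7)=(0 16 5 14 3 7 15 6 4)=[16, 1, 2, 7, 0, 14, 4, 15, 8, 9, 10, 11, 12, 13, 3, 6, 5]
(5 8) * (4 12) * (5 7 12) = (4 5 8 7 12) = [0, 1, 2, 3, 5, 8, 6, 12, 7, 9, 10, 11, 4]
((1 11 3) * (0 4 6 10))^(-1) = (0 10 6 4)(1 3 11)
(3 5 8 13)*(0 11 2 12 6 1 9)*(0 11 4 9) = (0 4 9 11 2 12 6 1)(3 5 8 13) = [4, 0, 12, 5, 9, 8, 1, 7, 13, 11, 10, 2, 6, 3]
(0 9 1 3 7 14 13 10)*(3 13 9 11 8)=(0 11 8 3 7 14 9 1 13 10)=[11, 13, 2, 7, 4, 5, 6, 14, 3, 1, 0, 8, 12, 10, 9]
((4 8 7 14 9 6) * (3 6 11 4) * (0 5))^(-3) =((0 5)(3 6)(4 8 7 14 9 11))^(-3) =(0 5)(3 6)(4 14)(7 11)(8 9)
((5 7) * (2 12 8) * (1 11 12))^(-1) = ((1 11 12 8 2)(5 7))^(-1) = (1 2 8 12 11)(5 7)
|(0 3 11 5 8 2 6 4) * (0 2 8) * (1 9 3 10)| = 21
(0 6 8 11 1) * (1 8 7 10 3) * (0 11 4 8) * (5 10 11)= [6, 5, 2, 1, 8, 10, 7, 11, 4, 9, 3, 0]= (0 6 7 11)(1 5 10 3)(4 8)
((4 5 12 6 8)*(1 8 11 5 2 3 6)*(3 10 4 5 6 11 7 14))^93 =(1 8 5 12)(3 7 11 14 6)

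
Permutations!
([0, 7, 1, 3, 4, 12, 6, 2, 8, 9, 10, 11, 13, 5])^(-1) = [0, 2, 7, 3, 4, 13, 6, 1, 8, 9, 10, 11, 5, 12]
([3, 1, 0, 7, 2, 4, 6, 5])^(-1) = [2, 1, 4, 0, 5, 7, 6, 3]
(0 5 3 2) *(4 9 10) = (0 5 3 2)(4 9 10) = [5, 1, 0, 2, 9, 3, 6, 7, 8, 10, 4]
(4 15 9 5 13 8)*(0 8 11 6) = (0 8 4 15 9 5 13 11 6) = [8, 1, 2, 3, 15, 13, 0, 7, 4, 5, 10, 6, 12, 11, 14, 9]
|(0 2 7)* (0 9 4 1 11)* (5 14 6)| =|(0 2 7 9 4 1 11)(5 14 6)| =21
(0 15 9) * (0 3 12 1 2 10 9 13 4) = (0 15 13 4)(1 2 10 9 3 12) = [15, 2, 10, 12, 0, 5, 6, 7, 8, 3, 9, 11, 1, 4, 14, 13]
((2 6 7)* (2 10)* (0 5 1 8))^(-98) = (0 1)(2 7)(5 8)(6 10)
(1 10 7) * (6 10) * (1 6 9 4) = [0, 9, 2, 3, 1, 5, 10, 6, 8, 4, 7] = (1 9 4)(6 10 7)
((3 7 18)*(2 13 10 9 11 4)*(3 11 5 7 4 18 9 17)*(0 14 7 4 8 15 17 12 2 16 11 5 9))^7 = (0 14 7)(2 12 10 13)(3 17 15 8)(4 11 5 16 18)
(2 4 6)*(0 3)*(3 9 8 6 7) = [9, 1, 4, 0, 7, 5, 2, 3, 6, 8] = (0 9 8 6 2 4 7 3)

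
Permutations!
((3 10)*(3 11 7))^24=((3 10 11 7))^24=(11)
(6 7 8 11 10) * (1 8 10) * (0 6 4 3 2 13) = [6, 8, 13, 2, 3, 5, 7, 10, 11, 9, 4, 1, 12, 0] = (0 6 7 10 4 3 2 13)(1 8 11)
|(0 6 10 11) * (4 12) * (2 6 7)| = |(0 7 2 6 10 11)(4 12)| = 6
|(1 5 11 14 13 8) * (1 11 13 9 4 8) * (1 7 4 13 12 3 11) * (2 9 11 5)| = 42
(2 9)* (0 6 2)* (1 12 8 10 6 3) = (0 3 1 12 8 10 6 2 9) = [3, 12, 9, 1, 4, 5, 2, 7, 10, 0, 6, 11, 8]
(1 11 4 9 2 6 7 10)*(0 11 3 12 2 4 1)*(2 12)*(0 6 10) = (12)(0 11 1 3 2 10 6 7)(4 9) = [11, 3, 10, 2, 9, 5, 7, 0, 8, 4, 6, 1, 12]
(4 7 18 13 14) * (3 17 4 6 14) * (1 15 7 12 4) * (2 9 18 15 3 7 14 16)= (1 3 17)(2 9 18 13 7 15 14 6 16)(4 12)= [0, 3, 9, 17, 12, 5, 16, 15, 8, 18, 10, 11, 4, 7, 6, 14, 2, 1, 13]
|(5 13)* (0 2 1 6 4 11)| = 6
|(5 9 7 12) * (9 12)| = |(5 12)(7 9)| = 2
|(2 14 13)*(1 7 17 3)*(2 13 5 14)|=4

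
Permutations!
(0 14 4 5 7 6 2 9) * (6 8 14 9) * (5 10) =[9, 1, 6, 3, 10, 7, 2, 8, 14, 0, 5, 11, 12, 13, 4] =(0 9)(2 6)(4 10 5 7 8 14)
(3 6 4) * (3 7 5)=(3 6 4 7 5)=[0, 1, 2, 6, 7, 3, 4, 5]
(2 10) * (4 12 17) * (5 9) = (2 10)(4 12 17)(5 9) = [0, 1, 10, 3, 12, 9, 6, 7, 8, 5, 2, 11, 17, 13, 14, 15, 16, 4]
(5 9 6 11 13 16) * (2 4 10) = [0, 1, 4, 3, 10, 9, 11, 7, 8, 6, 2, 13, 12, 16, 14, 15, 5] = (2 4 10)(5 9 6 11 13 16)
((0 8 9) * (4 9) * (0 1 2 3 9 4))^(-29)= ((0 8)(1 2 3 9))^(-29)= (0 8)(1 9 3 2)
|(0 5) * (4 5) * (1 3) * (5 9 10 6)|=|(0 4 9 10 6 5)(1 3)|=6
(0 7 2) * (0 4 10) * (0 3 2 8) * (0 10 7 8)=(0 8 10 3 2 4 7)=[8, 1, 4, 2, 7, 5, 6, 0, 10, 9, 3]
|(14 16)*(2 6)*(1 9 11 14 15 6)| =|(1 9 11 14 16 15 6 2)| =8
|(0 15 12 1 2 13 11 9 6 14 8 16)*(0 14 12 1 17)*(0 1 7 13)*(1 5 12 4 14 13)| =120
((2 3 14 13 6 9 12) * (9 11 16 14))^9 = ((2 3 9 12)(6 11 16 14 13))^9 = (2 3 9 12)(6 13 14 16 11)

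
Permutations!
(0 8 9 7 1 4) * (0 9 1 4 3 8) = (1 3 8)(4 9 7) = [0, 3, 2, 8, 9, 5, 6, 4, 1, 7]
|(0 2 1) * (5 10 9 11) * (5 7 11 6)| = |(0 2 1)(5 10 9 6)(7 11)| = 12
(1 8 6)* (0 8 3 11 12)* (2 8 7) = (0 7 2 8 6 1 3 11 12) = [7, 3, 8, 11, 4, 5, 1, 2, 6, 9, 10, 12, 0]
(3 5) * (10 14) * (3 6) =(3 5 6)(10 14) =[0, 1, 2, 5, 4, 6, 3, 7, 8, 9, 14, 11, 12, 13, 10]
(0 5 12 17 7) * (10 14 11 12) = (0 5 10 14 11 12 17 7) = [5, 1, 2, 3, 4, 10, 6, 0, 8, 9, 14, 12, 17, 13, 11, 15, 16, 7]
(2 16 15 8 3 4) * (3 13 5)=(2 16 15 8 13 5 3 4)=[0, 1, 16, 4, 2, 3, 6, 7, 13, 9, 10, 11, 12, 5, 14, 8, 15]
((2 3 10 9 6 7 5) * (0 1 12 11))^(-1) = ((0 1 12 11)(2 3 10 9 6 7 5))^(-1) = (0 11 12 1)(2 5 7 6 9 10 3)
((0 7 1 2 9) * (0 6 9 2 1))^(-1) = ((0 7)(6 9))^(-1) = (0 7)(6 9)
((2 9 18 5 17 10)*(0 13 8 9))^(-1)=(0 2 10 17 5 18 9 8 13)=((0 13 8 9 18 5 17 10 2))^(-1)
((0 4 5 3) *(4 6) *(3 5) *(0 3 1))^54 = ((0 6 4 1))^54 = (0 4)(1 6)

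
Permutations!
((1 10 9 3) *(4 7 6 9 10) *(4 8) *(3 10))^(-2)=(1 10 6 4)(3 9 7 8)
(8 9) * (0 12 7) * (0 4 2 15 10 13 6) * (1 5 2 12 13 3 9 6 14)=[13, 5, 15, 9, 12, 2, 0, 4, 6, 8, 3, 11, 7, 14, 1, 10]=(0 13 14 1 5 2 15 10 3 9 8 6)(4 12 7)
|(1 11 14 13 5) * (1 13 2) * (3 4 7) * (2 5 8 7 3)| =8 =|(1 11 14 5 13 8 7 2)(3 4)|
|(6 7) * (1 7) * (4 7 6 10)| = |(1 6)(4 7 10)| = 6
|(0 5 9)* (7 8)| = 6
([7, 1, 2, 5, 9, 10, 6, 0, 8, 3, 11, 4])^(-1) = [7, 1, 2, 9, 11, 3, 6, 0, 8, 4, 5, 10]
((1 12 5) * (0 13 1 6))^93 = ((0 13 1 12 5 6))^93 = (0 12)(1 6)(5 13)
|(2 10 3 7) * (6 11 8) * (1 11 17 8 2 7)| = 15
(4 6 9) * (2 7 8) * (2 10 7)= (4 6 9)(7 8 10)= [0, 1, 2, 3, 6, 5, 9, 8, 10, 4, 7]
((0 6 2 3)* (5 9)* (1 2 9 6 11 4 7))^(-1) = (0 3 2 1 7 4 11)(5 9 6)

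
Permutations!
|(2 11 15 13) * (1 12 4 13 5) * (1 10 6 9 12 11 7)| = |(1 11 15 5 10 6 9 12 4 13 2 7)| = 12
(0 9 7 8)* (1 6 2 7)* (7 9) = (0 7 8)(1 6 2 9) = [7, 6, 9, 3, 4, 5, 2, 8, 0, 1]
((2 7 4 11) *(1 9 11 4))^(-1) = (1 7 2 11 9)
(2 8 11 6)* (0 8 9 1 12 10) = (0 8 11 6 2 9 1 12 10) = [8, 12, 9, 3, 4, 5, 2, 7, 11, 1, 0, 6, 10]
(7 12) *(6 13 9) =(6 13 9)(7 12) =[0, 1, 2, 3, 4, 5, 13, 12, 8, 6, 10, 11, 7, 9]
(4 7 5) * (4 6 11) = (4 7 5 6 11) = [0, 1, 2, 3, 7, 6, 11, 5, 8, 9, 10, 4]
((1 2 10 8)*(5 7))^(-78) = ((1 2 10 8)(5 7))^(-78) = (1 10)(2 8)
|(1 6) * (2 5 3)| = 6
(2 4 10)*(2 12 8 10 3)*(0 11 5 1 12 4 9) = (0 11 5 1 12 8 10 4 3 2 9) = [11, 12, 9, 2, 3, 1, 6, 7, 10, 0, 4, 5, 8]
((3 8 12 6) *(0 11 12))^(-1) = (0 8 3 6 12 11)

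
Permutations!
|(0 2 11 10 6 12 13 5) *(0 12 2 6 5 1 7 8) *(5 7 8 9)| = 12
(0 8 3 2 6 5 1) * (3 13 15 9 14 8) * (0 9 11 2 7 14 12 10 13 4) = [3, 9, 6, 7, 0, 1, 5, 14, 4, 12, 13, 2, 10, 15, 8, 11] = (0 3 7 14 8 4)(1 9 12 10 13 15 11 2 6 5)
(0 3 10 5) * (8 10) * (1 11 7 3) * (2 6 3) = (0 1 11 7 2 6 3 8 10 5) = [1, 11, 6, 8, 4, 0, 3, 2, 10, 9, 5, 7]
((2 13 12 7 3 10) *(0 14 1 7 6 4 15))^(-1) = (0 15 4 6 12 13 2 10 3 7 1 14)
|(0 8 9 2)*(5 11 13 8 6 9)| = 4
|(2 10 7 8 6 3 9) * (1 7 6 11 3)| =|(1 7 8 11 3 9 2 10 6)| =9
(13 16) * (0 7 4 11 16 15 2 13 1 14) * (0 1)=(0 7 4 11 16)(1 14)(2 13 15)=[7, 14, 13, 3, 11, 5, 6, 4, 8, 9, 10, 16, 12, 15, 1, 2, 0]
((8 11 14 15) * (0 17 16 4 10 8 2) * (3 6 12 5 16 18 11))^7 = (18)(3 8 10 4 16 5 12 6)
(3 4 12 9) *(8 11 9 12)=[0, 1, 2, 4, 8, 5, 6, 7, 11, 3, 10, 9, 12]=(12)(3 4 8 11 9)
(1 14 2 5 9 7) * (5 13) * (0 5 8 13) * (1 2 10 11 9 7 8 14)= (0 5 7 2)(8 13 14 10 11 9)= [5, 1, 0, 3, 4, 7, 6, 2, 13, 8, 11, 9, 12, 14, 10]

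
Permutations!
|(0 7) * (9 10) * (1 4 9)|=4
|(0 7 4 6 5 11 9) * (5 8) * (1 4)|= 9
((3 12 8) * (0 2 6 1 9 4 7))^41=((0 2 6 1 9 4 7)(3 12 8))^41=(0 7 4 9 1 6 2)(3 8 12)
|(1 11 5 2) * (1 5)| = 2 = |(1 11)(2 5)|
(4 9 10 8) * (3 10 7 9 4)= (3 10 8)(7 9)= [0, 1, 2, 10, 4, 5, 6, 9, 3, 7, 8]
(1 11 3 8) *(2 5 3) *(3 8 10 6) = [0, 11, 5, 10, 4, 8, 3, 7, 1, 9, 6, 2] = (1 11 2 5 8)(3 10 6)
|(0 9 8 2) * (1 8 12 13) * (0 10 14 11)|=|(0 9 12 13 1 8 2 10 14 11)|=10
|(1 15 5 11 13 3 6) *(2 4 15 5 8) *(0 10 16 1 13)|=|(0 10 16 1 5 11)(2 4 15 8)(3 6 13)|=12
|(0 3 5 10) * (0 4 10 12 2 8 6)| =|(0 3 5 12 2 8 6)(4 10)| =14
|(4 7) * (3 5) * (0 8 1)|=6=|(0 8 1)(3 5)(4 7)|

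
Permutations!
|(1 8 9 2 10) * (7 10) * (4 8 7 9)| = 6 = |(1 7 10)(2 9)(4 8)|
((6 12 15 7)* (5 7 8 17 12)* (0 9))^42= ((0 9)(5 7 6)(8 17 12 15))^42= (8 12)(15 17)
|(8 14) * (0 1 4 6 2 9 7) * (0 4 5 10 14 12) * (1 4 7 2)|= |(0 4 6 1 5 10 14 8 12)(2 9)|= 18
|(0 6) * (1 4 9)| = |(0 6)(1 4 9)| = 6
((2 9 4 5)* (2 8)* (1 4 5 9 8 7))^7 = (1 9 7 4 5)(2 8) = ((1 4 9 5 7)(2 8))^7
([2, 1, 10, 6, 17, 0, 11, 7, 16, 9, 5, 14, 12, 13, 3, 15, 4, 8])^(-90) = (0 10)(2 5)(3 11)(4 8)(6 14)(16 17)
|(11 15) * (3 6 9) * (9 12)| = 4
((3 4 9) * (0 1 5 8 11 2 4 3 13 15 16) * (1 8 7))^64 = (0 8 11 2 4 9 13 15 16)(1 5 7)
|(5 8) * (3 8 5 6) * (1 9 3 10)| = |(1 9 3 8 6 10)| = 6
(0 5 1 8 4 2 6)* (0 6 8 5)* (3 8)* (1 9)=(1 5 9)(2 3 8 4)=[0, 5, 3, 8, 2, 9, 6, 7, 4, 1]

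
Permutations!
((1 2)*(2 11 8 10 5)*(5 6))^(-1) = (1 2 5 6 10 8 11)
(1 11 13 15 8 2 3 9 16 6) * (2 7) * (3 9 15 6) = (1 11 13 6)(2 9 16 3 15 8 7) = [0, 11, 9, 15, 4, 5, 1, 2, 7, 16, 10, 13, 12, 6, 14, 8, 3]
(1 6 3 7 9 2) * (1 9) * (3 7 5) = (1 6 7)(2 9)(3 5) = [0, 6, 9, 5, 4, 3, 7, 1, 8, 2]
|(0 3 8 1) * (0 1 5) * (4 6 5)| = |(0 3 8 4 6 5)| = 6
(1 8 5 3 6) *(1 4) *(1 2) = [0, 8, 1, 6, 2, 3, 4, 7, 5] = (1 8 5 3 6 4 2)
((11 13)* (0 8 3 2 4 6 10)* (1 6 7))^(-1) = (0 10 6 1 7 4 2 3 8)(11 13)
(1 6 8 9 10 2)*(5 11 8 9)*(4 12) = (1 6 9 10 2)(4 12)(5 11 8) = [0, 6, 1, 3, 12, 11, 9, 7, 5, 10, 2, 8, 4]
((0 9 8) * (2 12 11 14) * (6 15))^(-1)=((0 9 8)(2 12 11 14)(6 15))^(-1)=(0 8 9)(2 14 11 12)(6 15)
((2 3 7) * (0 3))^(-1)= (0 2 7 3)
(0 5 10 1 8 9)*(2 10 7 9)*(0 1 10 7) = [5, 8, 7, 3, 4, 0, 6, 9, 2, 1, 10] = (10)(0 5)(1 8 2 7 9)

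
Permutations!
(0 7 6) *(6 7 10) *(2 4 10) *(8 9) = (0 2 4 10 6)(8 9) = [2, 1, 4, 3, 10, 5, 0, 7, 9, 8, 6]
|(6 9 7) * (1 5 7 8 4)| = 7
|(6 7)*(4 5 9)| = |(4 5 9)(6 7)| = 6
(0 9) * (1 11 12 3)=(0 9)(1 11 12 3)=[9, 11, 2, 1, 4, 5, 6, 7, 8, 0, 10, 12, 3]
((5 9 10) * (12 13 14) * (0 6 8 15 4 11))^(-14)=((0 6 8 15 4 11)(5 9 10)(12 13 14))^(-14)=(0 4 8)(5 9 10)(6 11 15)(12 13 14)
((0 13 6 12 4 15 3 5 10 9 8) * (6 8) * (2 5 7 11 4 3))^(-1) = ((0 13 8)(2 5 10 9 6 12 3 7 11 4 15))^(-1) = (0 8 13)(2 15 4 11 7 3 12 6 9 10 5)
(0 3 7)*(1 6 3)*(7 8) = [1, 6, 2, 8, 4, 5, 3, 0, 7] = (0 1 6 3 8 7)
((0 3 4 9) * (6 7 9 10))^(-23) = (0 7 10 3 9 6 4) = ((0 3 4 10 6 7 9))^(-23)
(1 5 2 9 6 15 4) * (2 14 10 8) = [0, 5, 9, 3, 1, 14, 15, 7, 2, 6, 8, 11, 12, 13, 10, 4] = (1 5 14 10 8 2 9 6 15 4)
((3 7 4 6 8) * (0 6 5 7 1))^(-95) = ((0 6 8 3 1)(4 5 7))^(-95) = (8)(4 5 7)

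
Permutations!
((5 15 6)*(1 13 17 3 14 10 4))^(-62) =(1 13 17 3 14 10 4)(5 15 6)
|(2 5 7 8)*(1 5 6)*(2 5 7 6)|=|(1 7 8 5 6)|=5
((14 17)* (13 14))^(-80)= (13 14 17)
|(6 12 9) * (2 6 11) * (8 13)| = |(2 6 12 9 11)(8 13)| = 10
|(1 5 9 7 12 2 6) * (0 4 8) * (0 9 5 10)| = 10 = |(0 4 8 9 7 12 2 6 1 10)|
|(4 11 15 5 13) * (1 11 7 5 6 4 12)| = |(1 11 15 6 4 7 5 13 12)| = 9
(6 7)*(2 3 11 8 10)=(2 3 11 8 10)(6 7)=[0, 1, 3, 11, 4, 5, 7, 6, 10, 9, 2, 8]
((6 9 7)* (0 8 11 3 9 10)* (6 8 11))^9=(0 11 3 9 7 8 6 10)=((0 11 3 9 7 8 6 10))^9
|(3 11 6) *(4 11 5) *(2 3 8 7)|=8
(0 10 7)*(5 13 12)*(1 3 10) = (0 1 3 10 7)(5 13 12) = [1, 3, 2, 10, 4, 13, 6, 0, 8, 9, 7, 11, 5, 12]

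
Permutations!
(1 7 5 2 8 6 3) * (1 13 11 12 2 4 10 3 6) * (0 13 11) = (0 13)(1 7 5 4 10 3 11 12 2 8) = [13, 7, 8, 11, 10, 4, 6, 5, 1, 9, 3, 12, 2, 0]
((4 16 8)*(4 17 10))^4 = (4 10 17 8 16)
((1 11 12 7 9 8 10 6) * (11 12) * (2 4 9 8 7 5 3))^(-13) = ((1 12 5 3 2 4 9 7 8 10 6))^(-13) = (1 10 7 4 3 12 6 8 9 2 5)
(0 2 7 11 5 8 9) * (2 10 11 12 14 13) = (0 10 11 5 8 9)(2 7 12 14 13) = [10, 1, 7, 3, 4, 8, 6, 12, 9, 0, 11, 5, 14, 2, 13]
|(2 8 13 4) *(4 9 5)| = |(2 8 13 9 5 4)| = 6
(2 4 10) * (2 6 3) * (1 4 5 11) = [0, 4, 5, 2, 10, 11, 3, 7, 8, 9, 6, 1] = (1 4 10 6 3 2 5 11)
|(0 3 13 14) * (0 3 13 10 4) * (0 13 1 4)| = 7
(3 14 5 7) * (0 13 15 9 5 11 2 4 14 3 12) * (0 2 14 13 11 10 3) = (0 11 14 10 3)(2 4 13 15 9 5 7 12) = [11, 1, 4, 0, 13, 7, 6, 12, 8, 5, 3, 14, 2, 15, 10, 9]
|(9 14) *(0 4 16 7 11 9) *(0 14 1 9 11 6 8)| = 6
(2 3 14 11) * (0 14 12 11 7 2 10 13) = (0 14 7 2 3 12 11 10 13) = [14, 1, 3, 12, 4, 5, 6, 2, 8, 9, 13, 10, 11, 0, 7]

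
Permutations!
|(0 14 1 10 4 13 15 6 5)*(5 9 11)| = |(0 14 1 10 4 13 15 6 9 11 5)| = 11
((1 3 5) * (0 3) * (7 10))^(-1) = (0 1 5 3)(7 10)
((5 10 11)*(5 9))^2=(5 11)(9 10)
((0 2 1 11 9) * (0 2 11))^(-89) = (0 11 9 2 1)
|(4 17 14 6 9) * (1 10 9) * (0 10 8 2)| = 10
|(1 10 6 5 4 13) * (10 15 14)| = 8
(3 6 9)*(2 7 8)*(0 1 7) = (0 1 7 8 2)(3 6 9) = [1, 7, 0, 6, 4, 5, 9, 8, 2, 3]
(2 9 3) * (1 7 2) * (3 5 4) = (1 7 2 9 5 4 3) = [0, 7, 9, 1, 3, 4, 6, 2, 8, 5]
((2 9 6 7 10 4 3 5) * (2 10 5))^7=((2 9 6 7 5 10 4 3))^7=(2 3 4 10 5 7 6 9)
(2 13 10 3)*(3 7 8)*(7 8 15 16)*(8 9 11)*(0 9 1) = (0 9 11 8 3 2 13 10 1)(7 15 16) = [9, 0, 13, 2, 4, 5, 6, 15, 3, 11, 1, 8, 12, 10, 14, 16, 7]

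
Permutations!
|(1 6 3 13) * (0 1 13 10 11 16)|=|(0 1 6 3 10 11 16)|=7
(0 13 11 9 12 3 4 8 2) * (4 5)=(0 13 11 9 12 3 5 4 8 2)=[13, 1, 0, 5, 8, 4, 6, 7, 2, 12, 10, 9, 3, 11]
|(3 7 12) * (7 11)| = 4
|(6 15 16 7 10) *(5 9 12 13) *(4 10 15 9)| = |(4 10 6 9 12 13 5)(7 15 16)| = 21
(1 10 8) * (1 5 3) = (1 10 8 5 3) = [0, 10, 2, 1, 4, 3, 6, 7, 5, 9, 8]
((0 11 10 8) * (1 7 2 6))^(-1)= ((0 11 10 8)(1 7 2 6))^(-1)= (0 8 10 11)(1 6 2 7)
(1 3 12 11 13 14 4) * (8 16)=(1 3 12 11 13 14 4)(8 16)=[0, 3, 2, 12, 1, 5, 6, 7, 16, 9, 10, 13, 11, 14, 4, 15, 8]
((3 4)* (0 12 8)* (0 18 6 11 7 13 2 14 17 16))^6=(0 7)(2 8)(6 17)(11 16)(12 13)(14 18)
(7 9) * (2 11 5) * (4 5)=[0, 1, 11, 3, 5, 2, 6, 9, 8, 7, 10, 4]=(2 11 4 5)(7 9)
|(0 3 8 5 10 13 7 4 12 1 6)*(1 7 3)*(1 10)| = |(0 10 13 3 8 5 1 6)(4 12 7)| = 24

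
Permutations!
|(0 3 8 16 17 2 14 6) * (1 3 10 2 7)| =|(0 10 2 14 6)(1 3 8 16 17 7)| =30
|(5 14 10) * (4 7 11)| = |(4 7 11)(5 14 10)| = 3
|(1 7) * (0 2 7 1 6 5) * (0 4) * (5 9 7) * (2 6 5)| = |(0 6 9 7 5 4)| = 6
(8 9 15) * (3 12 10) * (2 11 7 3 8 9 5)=(2 11 7 3 12 10 8 5)(9 15)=[0, 1, 11, 12, 4, 2, 6, 3, 5, 15, 8, 7, 10, 13, 14, 9]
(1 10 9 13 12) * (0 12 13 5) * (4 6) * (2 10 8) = [12, 8, 10, 3, 6, 0, 4, 7, 2, 5, 9, 11, 1, 13] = (13)(0 12 1 8 2 10 9 5)(4 6)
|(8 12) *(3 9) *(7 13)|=|(3 9)(7 13)(8 12)|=2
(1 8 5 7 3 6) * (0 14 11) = (0 14 11)(1 8 5 7 3 6) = [14, 8, 2, 6, 4, 7, 1, 3, 5, 9, 10, 0, 12, 13, 11]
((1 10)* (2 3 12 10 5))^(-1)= (1 10 12 3 2 5)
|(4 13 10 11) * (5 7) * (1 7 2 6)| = 20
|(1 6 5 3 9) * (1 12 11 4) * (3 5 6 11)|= |(1 11 4)(3 9 12)|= 3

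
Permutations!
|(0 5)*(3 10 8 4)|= |(0 5)(3 10 8 4)|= 4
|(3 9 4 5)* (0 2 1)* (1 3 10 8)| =9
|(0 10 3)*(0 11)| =4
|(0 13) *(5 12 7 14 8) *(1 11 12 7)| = |(0 13)(1 11 12)(5 7 14 8)| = 12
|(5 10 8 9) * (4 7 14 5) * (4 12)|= 8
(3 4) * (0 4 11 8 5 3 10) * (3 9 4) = (0 3 11 8 5 9 4 10) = [3, 1, 2, 11, 10, 9, 6, 7, 5, 4, 0, 8]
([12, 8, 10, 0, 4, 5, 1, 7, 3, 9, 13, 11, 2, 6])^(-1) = [3, 6, 12, 8, 4, 5, 13, 7, 1, 9, 2, 11, 0, 10]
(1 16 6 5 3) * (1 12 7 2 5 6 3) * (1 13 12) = (1 16 3)(2 5 13 12 7) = [0, 16, 5, 1, 4, 13, 6, 2, 8, 9, 10, 11, 7, 12, 14, 15, 3]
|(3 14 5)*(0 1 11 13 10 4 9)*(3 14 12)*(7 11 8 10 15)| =12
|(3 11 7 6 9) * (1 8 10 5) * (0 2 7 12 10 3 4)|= 42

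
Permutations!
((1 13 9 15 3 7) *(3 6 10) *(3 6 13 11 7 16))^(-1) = (1 7 11)(3 16)(6 10)(9 13 15)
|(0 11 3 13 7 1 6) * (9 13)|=8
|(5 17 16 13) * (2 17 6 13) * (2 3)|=|(2 17 16 3)(5 6 13)|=12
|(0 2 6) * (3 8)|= |(0 2 6)(3 8)|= 6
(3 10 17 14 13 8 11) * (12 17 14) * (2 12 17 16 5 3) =(17)(2 12 16 5 3 10 14 13 8 11) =[0, 1, 12, 10, 4, 3, 6, 7, 11, 9, 14, 2, 16, 8, 13, 15, 5, 17]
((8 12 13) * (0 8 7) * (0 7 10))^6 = ((0 8 12 13 10))^6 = (0 8 12 13 10)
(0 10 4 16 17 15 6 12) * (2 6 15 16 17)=(0 10 4 17 16 2 6 12)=[10, 1, 6, 3, 17, 5, 12, 7, 8, 9, 4, 11, 0, 13, 14, 15, 2, 16]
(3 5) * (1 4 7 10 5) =(1 4 7 10 5 3) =[0, 4, 2, 1, 7, 3, 6, 10, 8, 9, 5]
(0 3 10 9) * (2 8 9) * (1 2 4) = (0 3 10 4 1 2 8 9) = [3, 2, 8, 10, 1, 5, 6, 7, 9, 0, 4]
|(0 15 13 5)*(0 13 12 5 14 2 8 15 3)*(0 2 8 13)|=|(0 3 2 13 14 8 15 12 5)|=9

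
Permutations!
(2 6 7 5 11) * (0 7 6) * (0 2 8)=(0 7 5 11 8)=[7, 1, 2, 3, 4, 11, 6, 5, 0, 9, 10, 8]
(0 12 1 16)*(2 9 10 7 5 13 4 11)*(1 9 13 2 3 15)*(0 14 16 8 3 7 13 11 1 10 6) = [12, 8, 11, 15, 1, 2, 0, 5, 3, 6, 13, 7, 9, 4, 16, 10, 14] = (0 12 9 6)(1 8 3 15 10 13 4)(2 11 7 5)(14 16)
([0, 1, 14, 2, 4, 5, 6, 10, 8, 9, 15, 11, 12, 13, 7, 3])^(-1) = (2 3 15 10 7 14)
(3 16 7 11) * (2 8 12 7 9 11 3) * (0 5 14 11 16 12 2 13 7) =(0 5 14 11 13 7 3 12)(2 8)(9 16) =[5, 1, 8, 12, 4, 14, 6, 3, 2, 16, 10, 13, 0, 7, 11, 15, 9]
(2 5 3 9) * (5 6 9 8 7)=(2 6 9)(3 8 7 5)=[0, 1, 6, 8, 4, 3, 9, 5, 7, 2]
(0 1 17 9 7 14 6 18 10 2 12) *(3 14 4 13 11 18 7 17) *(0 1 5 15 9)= (0 5 15 9 17)(1 3 14 6 7 4 13 11 18 10 2 12)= [5, 3, 12, 14, 13, 15, 7, 4, 8, 17, 2, 18, 1, 11, 6, 9, 16, 0, 10]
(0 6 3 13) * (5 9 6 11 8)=(0 11 8 5 9 6 3 13)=[11, 1, 2, 13, 4, 9, 3, 7, 5, 6, 10, 8, 12, 0]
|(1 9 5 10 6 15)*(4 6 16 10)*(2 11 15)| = 8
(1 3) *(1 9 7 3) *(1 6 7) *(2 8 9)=(1 6 7 3 2 8 9)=[0, 6, 8, 2, 4, 5, 7, 3, 9, 1]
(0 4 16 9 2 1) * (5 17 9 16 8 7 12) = [4, 0, 1, 3, 8, 17, 6, 12, 7, 2, 10, 11, 5, 13, 14, 15, 16, 9] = (0 4 8 7 12 5 17 9 2 1)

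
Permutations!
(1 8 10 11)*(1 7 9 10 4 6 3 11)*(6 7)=(1 8 4 7 9 10)(3 11 6)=[0, 8, 2, 11, 7, 5, 3, 9, 4, 10, 1, 6]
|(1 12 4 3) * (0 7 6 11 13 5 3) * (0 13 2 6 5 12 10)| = |(0 7 5 3 1 10)(2 6 11)(4 13 12)| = 6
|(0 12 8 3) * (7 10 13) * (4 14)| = 12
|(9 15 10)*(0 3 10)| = |(0 3 10 9 15)| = 5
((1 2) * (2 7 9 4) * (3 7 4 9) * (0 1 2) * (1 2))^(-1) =((9)(0 2 1 4)(3 7))^(-1) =(9)(0 4 1 2)(3 7)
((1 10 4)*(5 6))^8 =((1 10 4)(5 6))^8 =(1 4 10)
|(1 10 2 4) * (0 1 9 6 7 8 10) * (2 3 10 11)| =14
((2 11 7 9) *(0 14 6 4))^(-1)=(0 4 6 14)(2 9 7 11)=((0 14 6 4)(2 11 7 9))^(-1)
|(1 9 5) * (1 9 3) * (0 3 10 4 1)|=|(0 3)(1 10 4)(5 9)|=6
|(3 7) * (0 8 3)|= 4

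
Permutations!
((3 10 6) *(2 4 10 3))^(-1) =(2 6 10 4)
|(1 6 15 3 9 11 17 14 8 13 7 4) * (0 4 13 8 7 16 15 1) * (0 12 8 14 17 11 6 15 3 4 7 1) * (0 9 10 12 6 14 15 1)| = |(17)(0 7 13 16 3 10 12 8 15 4 6 9 14)| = 13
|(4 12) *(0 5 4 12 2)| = |(12)(0 5 4 2)| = 4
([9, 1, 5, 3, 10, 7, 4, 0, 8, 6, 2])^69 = [2, 1, 6, 3, 0, 4, 7, 10, 8, 5, 9]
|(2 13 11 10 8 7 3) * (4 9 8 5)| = 10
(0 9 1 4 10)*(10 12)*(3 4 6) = (0 9 1 6 3 4 12 10) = [9, 6, 2, 4, 12, 5, 3, 7, 8, 1, 0, 11, 10]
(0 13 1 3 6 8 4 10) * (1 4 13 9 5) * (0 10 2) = (0 9 5 1 3 6 8 13 4 2) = [9, 3, 0, 6, 2, 1, 8, 7, 13, 5, 10, 11, 12, 4]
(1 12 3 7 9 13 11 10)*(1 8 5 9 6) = [0, 12, 2, 7, 4, 9, 1, 6, 5, 13, 8, 10, 3, 11] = (1 12 3 7 6)(5 9 13 11 10 8)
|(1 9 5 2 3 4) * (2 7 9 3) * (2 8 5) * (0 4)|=20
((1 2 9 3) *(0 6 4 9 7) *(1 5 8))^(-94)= ((0 6 4 9 3 5 8 1 2 7))^(-94)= (0 8 4 2 3)(1 9 7 5 6)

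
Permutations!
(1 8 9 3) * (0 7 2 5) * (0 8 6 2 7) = (1 6 2 5 8 9 3) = [0, 6, 5, 1, 4, 8, 2, 7, 9, 3]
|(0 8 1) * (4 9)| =6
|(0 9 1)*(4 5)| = 6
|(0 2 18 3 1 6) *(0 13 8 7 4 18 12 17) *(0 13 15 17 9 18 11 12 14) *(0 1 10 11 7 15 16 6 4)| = |(0 2 14 1 4 7)(3 10 11 12 9 18)(6 16)(8 15 17 13)| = 12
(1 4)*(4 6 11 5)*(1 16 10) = (1 6 11 5 4 16 10) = [0, 6, 2, 3, 16, 4, 11, 7, 8, 9, 1, 5, 12, 13, 14, 15, 10]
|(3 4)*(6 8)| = 2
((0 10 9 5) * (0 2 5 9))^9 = (0 10)(2 5)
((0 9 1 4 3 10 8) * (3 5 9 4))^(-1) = (0 8 10 3 1 9 5 4)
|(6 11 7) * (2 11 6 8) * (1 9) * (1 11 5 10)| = |(1 9 11 7 8 2 5 10)| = 8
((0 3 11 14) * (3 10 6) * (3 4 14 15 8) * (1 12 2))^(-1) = ((0 10 6 4 14)(1 12 2)(3 11 15 8))^(-1) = (0 14 4 6 10)(1 2 12)(3 8 15 11)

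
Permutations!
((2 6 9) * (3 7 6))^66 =(2 3 7 6 9)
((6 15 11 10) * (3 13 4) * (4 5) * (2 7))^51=(2 7)(3 4 5 13)(6 10 11 15)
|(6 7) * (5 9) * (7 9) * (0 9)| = |(0 9 5 7 6)| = 5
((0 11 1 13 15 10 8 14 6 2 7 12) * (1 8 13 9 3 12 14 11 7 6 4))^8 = ((0 7 14 4 1 9 3 12)(2 6)(8 11)(10 13 15))^8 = (10 15 13)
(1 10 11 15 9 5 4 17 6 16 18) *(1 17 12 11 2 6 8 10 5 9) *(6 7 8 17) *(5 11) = (1 11 15)(2 7 8 10)(4 12 5)(6 16 18) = [0, 11, 7, 3, 12, 4, 16, 8, 10, 9, 2, 15, 5, 13, 14, 1, 18, 17, 6]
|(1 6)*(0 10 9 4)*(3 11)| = 4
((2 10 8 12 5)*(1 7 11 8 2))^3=(1 8)(2 10)(5 11)(7 12)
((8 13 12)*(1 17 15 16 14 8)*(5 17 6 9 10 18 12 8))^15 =((1 6 9 10 18 12)(5 17 15 16 14)(8 13))^15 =(1 10)(6 18)(8 13)(9 12)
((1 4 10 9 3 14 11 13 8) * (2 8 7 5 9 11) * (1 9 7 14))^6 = ((1 4 10 11 13 14 2 8 9 3)(5 7))^6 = (1 2 10 9 13)(3 14 4 8 11)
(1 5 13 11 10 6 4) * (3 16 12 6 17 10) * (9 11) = [0, 5, 2, 16, 1, 13, 4, 7, 8, 11, 17, 3, 6, 9, 14, 15, 12, 10] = (1 5 13 9 11 3 16 12 6 4)(10 17)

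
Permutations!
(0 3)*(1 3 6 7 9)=[6, 3, 2, 0, 4, 5, 7, 9, 8, 1]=(0 6 7 9 1 3)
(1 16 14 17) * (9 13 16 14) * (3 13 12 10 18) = (1 14 17)(3 13 16 9 12 10 18) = [0, 14, 2, 13, 4, 5, 6, 7, 8, 12, 18, 11, 10, 16, 17, 15, 9, 1, 3]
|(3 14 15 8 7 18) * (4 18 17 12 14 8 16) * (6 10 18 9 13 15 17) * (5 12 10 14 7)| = |(3 8 5 12 7 6 14 17 10 18)(4 9 13 15 16)| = 10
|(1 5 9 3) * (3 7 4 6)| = |(1 5 9 7 4 6 3)| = 7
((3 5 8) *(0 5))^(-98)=((0 5 8 3))^(-98)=(0 8)(3 5)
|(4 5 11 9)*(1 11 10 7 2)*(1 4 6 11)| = 15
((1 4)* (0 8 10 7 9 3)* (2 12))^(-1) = (0 3 9 7 10 8)(1 4)(2 12)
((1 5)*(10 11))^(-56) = (11)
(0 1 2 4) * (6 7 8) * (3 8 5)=(0 1 2 4)(3 8 6 7 5)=[1, 2, 4, 8, 0, 3, 7, 5, 6]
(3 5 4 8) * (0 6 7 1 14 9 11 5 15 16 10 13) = (0 6 7 1 14 9 11 5 4 8 3 15 16 10 13) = [6, 14, 2, 15, 8, 4, 7, 1, 3, 11, 13, 5, 12, 0, 9, 16, 10]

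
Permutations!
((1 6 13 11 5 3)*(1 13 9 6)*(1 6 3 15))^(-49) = ((1 6 9 3 13 11 5 15))^(-49) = (1 15 5 11 13 3 9 6)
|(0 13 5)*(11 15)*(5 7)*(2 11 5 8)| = 8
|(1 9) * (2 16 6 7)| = 4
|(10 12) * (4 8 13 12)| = 5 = |(4 8 13 12 10)|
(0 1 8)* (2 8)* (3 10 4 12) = (0 1 2 8)(3 10 4 12) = [1, 2, 8, 10, 12, 5, 6, 7, 0, 9, 4, 11, 3]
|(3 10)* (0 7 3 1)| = |(0 7 3 10 1)| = 5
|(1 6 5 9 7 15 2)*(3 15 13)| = |(1 6 5 9 7 13 3 15 2)| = 9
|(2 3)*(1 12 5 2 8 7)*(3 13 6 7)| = 14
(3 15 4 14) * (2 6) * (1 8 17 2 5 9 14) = (1 8 17 2 6 5 9 14 3 15 4) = [0, 8, 6, 15, 1, 9, 5, 7, 17, 14, 10, 11, 12, 13, 3, 4, 16, 2]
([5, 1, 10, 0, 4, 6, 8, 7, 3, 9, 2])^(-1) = (0 3 8 6 5)(2 10)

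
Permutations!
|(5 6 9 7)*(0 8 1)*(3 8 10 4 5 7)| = 9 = |(0 10 4 5 6 9 3 8 1)|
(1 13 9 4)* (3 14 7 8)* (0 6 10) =[6, 13, 2, 14, 1, 5, 10, 8, 3, 4, 0, 11, 12, 9, 7] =(0 6 10)(1 13 9 4)(3 14 7 8)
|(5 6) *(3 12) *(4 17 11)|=6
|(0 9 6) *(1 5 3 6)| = 6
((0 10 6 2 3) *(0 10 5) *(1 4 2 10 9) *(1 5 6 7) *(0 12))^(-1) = (0 12 5 9 3 2 4 1 7 10 6)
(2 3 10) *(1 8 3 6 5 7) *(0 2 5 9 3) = (0 2 6 9 3 10 5 7 1 8) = [2, 8, 6, 10, 4, 7, 9, 1, 0, 3, 5]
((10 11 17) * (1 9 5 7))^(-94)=((1 9 5 7)(10 11 17))^(-94)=(1 5)(7 9)(10 17 11)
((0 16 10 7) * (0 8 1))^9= (0 7)(1 10)(8 16)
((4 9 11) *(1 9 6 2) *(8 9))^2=(1 9 4 2 8 11 6)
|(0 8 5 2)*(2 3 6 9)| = 7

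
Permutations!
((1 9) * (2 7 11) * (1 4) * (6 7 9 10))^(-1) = (1 4 9 2 11 7 6 10)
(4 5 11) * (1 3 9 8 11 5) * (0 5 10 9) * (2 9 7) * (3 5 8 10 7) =(0 8 11 4 1 5 7 2 9 10 3) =[8, 5, 9, 0, 1, 7, 6, 2, 11, 10, 3, 4]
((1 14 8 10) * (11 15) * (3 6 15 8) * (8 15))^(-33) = ((1 14 3 6 8 10)(11 15))^(-33) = (1 6)(3 10)(8 14)(11 15)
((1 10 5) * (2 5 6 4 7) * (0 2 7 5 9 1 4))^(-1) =((0 2 9 1 10 6)(4 5))^(-1) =(0 6 10 1 9 2)(4 5)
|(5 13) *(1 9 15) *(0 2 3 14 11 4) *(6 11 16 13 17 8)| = |(0 2 3 14 16 13 5 17 8 6 11 4)(1 9 15)| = 12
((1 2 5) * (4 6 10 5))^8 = ((1 2 4 6 10 5))^8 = (1 4 10)(2 6 5)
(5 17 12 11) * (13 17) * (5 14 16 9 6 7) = (5 13 17 12 11 14 16 9 6 7) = [0, 1, 2, 3, 4, 13, 7, 5, 8, 6, 10, 14, 11, 17, 16, 15, 9, 12]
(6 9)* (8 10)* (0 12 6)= (0 12 6 9)(8 10)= [12, 1, 2, 3, 4, 5, 9, 7, 10, 0, 8, 11, 6]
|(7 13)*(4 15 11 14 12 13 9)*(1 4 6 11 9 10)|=11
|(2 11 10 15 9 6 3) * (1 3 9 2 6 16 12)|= |(1 3 6 9 16 12)(2 11 10 15)|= 12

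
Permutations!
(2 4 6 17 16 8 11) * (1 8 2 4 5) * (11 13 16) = (1 8 13 16 2 5)(4 6 17 11) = [0, 8, 5, 3, 6, 1, 17, 7, 13, 9, 10, 4, 12, 16, 14, 15, 2, 11]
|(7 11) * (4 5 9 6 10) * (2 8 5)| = 14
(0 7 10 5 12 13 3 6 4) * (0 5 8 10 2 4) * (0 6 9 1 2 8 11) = (0 7 8 10 11)(1 2 4 5 12 13 3 9) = [7, 2, 4, 9, 5, 12, 6, 8, 10, 1, 11, 0, 13, 3]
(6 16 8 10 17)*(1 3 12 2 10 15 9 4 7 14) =(1 3 12 2 10 17 6 16 8 15 9 4 7 14) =[0, 3, 10, 12, 7, 5, 16, 14, 15, 4, 17, 11, 2, 13, 1, 9, 8, 6]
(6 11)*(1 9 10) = (1 9 10)(6 11) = [0, 9, 2, 3, 4, 5, 11, 7, 8, 10, 1, 6]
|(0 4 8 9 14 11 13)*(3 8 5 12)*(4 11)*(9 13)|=10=|(0 11 9 14 4 5 12 3 8 13)|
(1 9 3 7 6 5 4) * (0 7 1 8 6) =(0 7)(1 9 3)(4 8 6 5) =[7, 9, 2, 1, 8, 4, 5, 0, 6, 3]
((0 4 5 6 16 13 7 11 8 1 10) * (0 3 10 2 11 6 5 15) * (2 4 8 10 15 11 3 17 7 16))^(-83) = (0 8 1 4 11 10 17 7 6 2 3 15)(13 16)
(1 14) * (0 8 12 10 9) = (0 8 12 10 9)(1 14) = [8, 14, 2, 3, 4, 5, 6, 7, 12, 0, 9, 11, 10, 13, 1]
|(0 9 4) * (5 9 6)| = |(0 6 5 9 4)| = 5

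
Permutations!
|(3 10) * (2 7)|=|(2 7)(3 10)|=2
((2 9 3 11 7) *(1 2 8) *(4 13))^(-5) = (1 9 11 8 2 3 7)(4 13)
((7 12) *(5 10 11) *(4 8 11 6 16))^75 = (4 6 5 8 16 10 11)(7 12)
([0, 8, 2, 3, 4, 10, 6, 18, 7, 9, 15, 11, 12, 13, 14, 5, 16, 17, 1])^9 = [0, 8, 2, 3, 4, 5, 6, 18, 7, 9, 10, 11, 12, 13, 14, 15, 16, 17, 1]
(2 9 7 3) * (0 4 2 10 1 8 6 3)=[4, 8, 9, 10, 2, 5, 3, 0, 6, 7, 1]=(0 4 2 9 7)(1 8 6 3 10)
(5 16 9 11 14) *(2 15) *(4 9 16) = (16)(2 15)(4 9 11 14 5) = [0, 1, 15, 3, 9, 4, 6, 7, 8, 11, 10, 14, 12, 13, 5, 2, 16]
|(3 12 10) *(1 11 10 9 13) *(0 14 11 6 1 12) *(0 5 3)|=|(0 14 11 10)(1 6)(3 5)(9 13 12)|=12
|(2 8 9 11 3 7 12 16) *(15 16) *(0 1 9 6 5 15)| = 42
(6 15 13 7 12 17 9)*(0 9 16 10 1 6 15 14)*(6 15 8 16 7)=[9, 15, 2, 3, 4, 5, 14, 12, 16, 8, 1, 11, 17, 6, 0, 13, 10, 7]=(0 9 8 16 10 1 15 13 6 14)(7 12 17)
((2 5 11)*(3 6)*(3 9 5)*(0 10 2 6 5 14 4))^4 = ((0 10 2 3 5 11 6 9 14 4))^4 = (0 5 14 2 6)(3 9 10 11 4)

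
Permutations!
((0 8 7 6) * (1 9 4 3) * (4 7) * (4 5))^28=((0 8 5 4 3 1 9 7 6))^28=(0 8 5 4 3 1 9 7 6)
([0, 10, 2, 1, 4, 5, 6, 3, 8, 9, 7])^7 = (1 3 7 10)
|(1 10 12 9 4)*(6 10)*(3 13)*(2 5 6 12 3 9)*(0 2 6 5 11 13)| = 11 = |(0 2 11 13 9 4 1 12 6 10 3)|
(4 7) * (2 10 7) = (2 10 7 4) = [0, 1, 10, 3, 2, 5, 6, 4, 8, 9, 7]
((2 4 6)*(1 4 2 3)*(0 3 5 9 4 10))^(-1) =(0 10 1 3)(4 9 5 6)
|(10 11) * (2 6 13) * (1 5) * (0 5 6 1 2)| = |(0 5 2 1 6 13)(10 11)| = 6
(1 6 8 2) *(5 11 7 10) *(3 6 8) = (1 8 2)(3 6)(5 11 7 10) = [0, 8, 1, 6, 4, 11, 3, 10, 2, 9, 5, 7]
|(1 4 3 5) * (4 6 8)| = |(1 6 8 4 3 5)| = 6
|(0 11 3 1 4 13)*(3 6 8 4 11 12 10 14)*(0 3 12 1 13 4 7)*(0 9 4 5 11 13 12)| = 7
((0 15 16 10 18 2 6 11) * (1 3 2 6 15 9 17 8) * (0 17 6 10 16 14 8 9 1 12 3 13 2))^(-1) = (0 3 12 8 14 15 2 13 1)(6 9 17 11)(10 18)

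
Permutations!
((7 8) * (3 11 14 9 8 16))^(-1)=((3 11 14 9 8 7 16))^(-1)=(3 16 7 8 9 14 11)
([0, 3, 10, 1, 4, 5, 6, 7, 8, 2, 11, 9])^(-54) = (2 11)(9 10)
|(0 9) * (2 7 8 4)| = 4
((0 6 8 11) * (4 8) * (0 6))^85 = (4 8 11 6)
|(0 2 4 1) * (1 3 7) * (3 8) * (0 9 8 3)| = 8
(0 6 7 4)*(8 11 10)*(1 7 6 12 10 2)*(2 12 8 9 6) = (0 8 11 12 10 9 6 2 1 7 4) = [8, 7, 1, 3, 0, 5, 2, 4, 11, 6, 9, 12, 10]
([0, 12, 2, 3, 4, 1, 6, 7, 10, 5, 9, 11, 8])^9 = (1 10)(5 8)(9 12)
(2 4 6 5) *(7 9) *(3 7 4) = (2 3 7 9 4 6 5) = [0, 1, 3, 7, 6, 2, 5, 9, 8, 4]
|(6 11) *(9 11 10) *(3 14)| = 4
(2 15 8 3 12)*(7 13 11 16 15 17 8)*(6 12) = (2 17 8 3 6 12)(7 13 11 16 15) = [0, 1, 17, 6, 4, 5, 12, 13, 3, 9, 10, 16, 2, 11, 14, 7, 15, 8]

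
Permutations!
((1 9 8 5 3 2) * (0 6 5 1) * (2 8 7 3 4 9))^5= ((0 6 5 4 9 7 3 8 1 2))^5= (0 7)(1 4)(2 9)(3 6)(5 8)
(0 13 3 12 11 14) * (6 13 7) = [7, 1, 2, 12, 4, 5, 13, 6, 8, 9, 10, 14, 11, 3, 0] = (0 7 6 13 3 12 11 14)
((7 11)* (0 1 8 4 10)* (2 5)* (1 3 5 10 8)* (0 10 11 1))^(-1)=((0 3 5 2 11 7 1)(4 8))^(-1)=(0 1 7 11 2 5 3)(4 8)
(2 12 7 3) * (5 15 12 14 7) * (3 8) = (2 14 7 8 3)(5 15 12) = [0, 1, 14, 2, 4, 15, 6, 8, 3, 9, 10, 11, 5, 13, 7, 12]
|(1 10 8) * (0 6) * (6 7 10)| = 6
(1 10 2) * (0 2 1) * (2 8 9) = (0 8 9 2)(1 10) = [8, 10, 0, 3, 4, 5, 6, 7, 9, 2, 1]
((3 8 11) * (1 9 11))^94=(1 8 3 11 9)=((1 9 11 3 8))^94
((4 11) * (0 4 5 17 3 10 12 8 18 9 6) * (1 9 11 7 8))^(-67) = (0 8 5 10 9 4 18 17 12 6 7 11 3 1)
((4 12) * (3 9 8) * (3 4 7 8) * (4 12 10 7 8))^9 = (3 9)(8 12)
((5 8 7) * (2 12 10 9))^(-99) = (2 12 10 9) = ((2 12 10 9)(5 8 7))^(-99)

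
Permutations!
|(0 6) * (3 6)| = 3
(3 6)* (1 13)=(1 13)(3 6)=[0, 13, 2, 6, 4, 5, 3, 7, 8, 9, 10, 11, 12, 1]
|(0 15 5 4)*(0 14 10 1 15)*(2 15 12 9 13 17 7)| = |(1 12 9 13 17 7 2 15 5 4 14 10)| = 12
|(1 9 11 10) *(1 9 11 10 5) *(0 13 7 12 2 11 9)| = 10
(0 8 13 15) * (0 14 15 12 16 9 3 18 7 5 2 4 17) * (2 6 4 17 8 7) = (0 7 5 6 4 8 13 12 16 9 3 18 2 17)(14 15) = [7, 1, 17, 18, 8, 6, 4, 5, 13, 3, 10, 11, 16, 12, 15, 14, 9, 0, 2]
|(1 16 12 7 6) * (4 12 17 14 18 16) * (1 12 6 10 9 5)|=|(1 4 6 12 7 10 9 5)(14 18 16 17)|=8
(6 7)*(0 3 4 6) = (0 3 4 6 7) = [3, 1, 2, 4, 6, 5, 7, 0]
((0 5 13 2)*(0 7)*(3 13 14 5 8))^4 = ((0 8 3 13 2 7)(5 14))^4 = (14)(0 2 3)(7 13 8)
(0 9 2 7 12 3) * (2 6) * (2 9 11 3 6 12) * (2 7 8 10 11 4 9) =(0 4 9 12 6 2 8 10 11 3) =[4, 1, 8, 0, 9, 5, 2, 7, 10, 12, 11, 3, 6]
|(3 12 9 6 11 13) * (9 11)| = |(3 12 11 13)(6 9)| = 4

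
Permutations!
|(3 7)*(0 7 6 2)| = 5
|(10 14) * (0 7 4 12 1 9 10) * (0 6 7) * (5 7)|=|(1 9 10 14 6 5 7 4 12)|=9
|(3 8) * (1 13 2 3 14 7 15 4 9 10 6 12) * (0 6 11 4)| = |(0 6 12 1 13 2 3 8 14 7 15)(4 9 10 11)| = 44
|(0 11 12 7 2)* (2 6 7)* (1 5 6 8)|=|(0 11 12 2)(1 5 6 7 8)|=20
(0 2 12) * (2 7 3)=(0 7 3 2 12)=[7, 1, 12, 2, 4, 5, 6, 3, 8, 9, 10, 11, 0]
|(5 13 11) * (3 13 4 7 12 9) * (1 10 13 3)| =|(1 10 13 11 5 4 7 12 9)| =9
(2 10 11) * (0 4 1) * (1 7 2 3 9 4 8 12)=[8, 0, 10, 9, 7, 5, 6, 2, 12, 4, 11, 3, 1]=(0 8 12 1)(2 10 11 3 9 4 7)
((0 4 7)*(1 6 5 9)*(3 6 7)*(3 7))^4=(0 4 7)(1 9 5 6 3)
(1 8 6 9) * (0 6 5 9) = (0 6)(1 8 5 9) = [6, 8, 2, 3, 4, 9, 0, 7, 5, 1]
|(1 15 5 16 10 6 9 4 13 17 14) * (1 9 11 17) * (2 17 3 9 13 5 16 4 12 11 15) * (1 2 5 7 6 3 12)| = 20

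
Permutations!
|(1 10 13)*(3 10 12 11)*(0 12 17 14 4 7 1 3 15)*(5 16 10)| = |(0 12 11 15)(1 17 14 4 7)(3 5 16 10 13)| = 20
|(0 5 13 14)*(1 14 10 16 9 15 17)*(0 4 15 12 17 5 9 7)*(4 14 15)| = 11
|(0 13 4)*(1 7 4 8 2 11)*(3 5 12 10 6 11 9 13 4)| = 8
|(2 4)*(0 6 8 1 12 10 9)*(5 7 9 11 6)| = |(0 5 7 9)(1 12 10 11 6 8)(2 4)| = 12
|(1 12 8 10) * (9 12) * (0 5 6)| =15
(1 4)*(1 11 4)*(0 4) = (0 4 11) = [4, 1, 2, 3, 11, 5, 6, 7, 8, 9, 10, 0]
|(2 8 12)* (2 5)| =|(2 8 12 5)| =4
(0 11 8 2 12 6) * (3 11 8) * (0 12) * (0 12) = (0 8 2 12 6)(3 11) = [8, 1, 12, 11, 4, 5, 0, 7, 2, 9, 10, 3, 6]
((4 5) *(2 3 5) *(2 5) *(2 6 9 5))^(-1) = (2 4 5 9 6 3)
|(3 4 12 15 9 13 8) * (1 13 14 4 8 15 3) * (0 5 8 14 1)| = 12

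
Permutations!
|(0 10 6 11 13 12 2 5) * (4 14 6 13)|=|(0 10 13 12 2 5)(4 14 6 11)|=12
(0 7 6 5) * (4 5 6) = (0 7 4 5) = [7, 1, 2, 3, 5, 0, 6, 4]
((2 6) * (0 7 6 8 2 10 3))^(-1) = ((0 7 6 10 3)(2 8))^(-1) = (0 3 10 6 7)(2 8)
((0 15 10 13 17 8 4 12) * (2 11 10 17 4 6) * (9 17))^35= (0 12 4 13 10 11 2 6 8 17 9 15)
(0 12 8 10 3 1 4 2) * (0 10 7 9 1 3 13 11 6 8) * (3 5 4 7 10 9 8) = (0 12)(1 7 8 10 13 11 6 3 5 4 2 9) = [12, 7, 9, 5, 2, 4, 3, 8, 10, 1, 13, 6, 0, 11]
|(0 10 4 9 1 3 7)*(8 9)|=8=|(0 10 4 8 9 1 3 7)|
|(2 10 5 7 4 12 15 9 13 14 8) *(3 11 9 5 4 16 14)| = |(2 10 4 12 15 5 7 16 14 8)(3 11 9 13)| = 20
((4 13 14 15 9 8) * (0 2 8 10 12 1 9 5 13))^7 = ((0 2 8 4)(1 9 10 12)(5 13 14 15))^7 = (0 4 8 2)(1 12 10 9)(5 15 14 13)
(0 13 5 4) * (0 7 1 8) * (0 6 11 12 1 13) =[0, 8, 2, 3, 7, 4, 11, 13, 6, 9, 10, 12, 1, 5] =(1 8 6 11 12)(4 7 13 5)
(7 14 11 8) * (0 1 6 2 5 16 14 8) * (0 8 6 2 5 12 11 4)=(0 1 2 12 11 8 7 6 5 16 14 4)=[1, 2, 12, 3, 0, 16, 5, 6, 7, 9, 10, 8, 11, 13, 4, 15, 14]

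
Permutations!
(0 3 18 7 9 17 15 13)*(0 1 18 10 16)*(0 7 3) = [0, 18, 2, 10, 4, 5, 6, 9, 8, 17, 16, 11, 12, 1, 14, 13, 7, 15, 3] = (1 18 3 10 16 7 9 17 15 13)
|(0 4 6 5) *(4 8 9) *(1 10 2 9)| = |(0 8 1 10 2 9 4 6 5)| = 9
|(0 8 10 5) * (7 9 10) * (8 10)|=3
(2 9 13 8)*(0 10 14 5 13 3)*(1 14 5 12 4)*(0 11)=(0 10 5 13 8 2 9 3 11)(1 14 12 4)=[10, 14, 9, 11, 1, 13, 6, 7, 2, 3, 5, 0, 4, 8, 12]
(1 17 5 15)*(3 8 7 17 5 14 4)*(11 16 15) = (1 5 11 16 15)(3 8 7 17 14 4) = [0, 5, 2, 8, 3, 11, 6, 17, 7, 9, 10, 16, 12, 13, 4, 1, 15, 14]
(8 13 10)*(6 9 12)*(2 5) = (2 5)(6 9 12)(8 13 10) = [0, 1, 5, 3, 4, 2, 9, 7, 13, 12, 8, 11, 6, 10]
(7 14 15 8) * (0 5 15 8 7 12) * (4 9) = (0 5 15 7 14 8 12)(4 9) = [5, 1, 2, 3, 9, 15, 6, 14, 12, 4, 10, 11, 0, 13, 8, 7]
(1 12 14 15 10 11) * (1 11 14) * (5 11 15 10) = (1 12)(5 11 15)(10 14) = [0, 12, 2, 3, 4, 11, 6, 7, 8, 9, 14, 15, 1, 13, 10, 5]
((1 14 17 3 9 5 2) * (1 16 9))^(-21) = ((1 14 17 3)(2 16 9 5))^(-21) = (1 3 17 14)(2 5 9 16)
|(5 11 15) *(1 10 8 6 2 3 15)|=9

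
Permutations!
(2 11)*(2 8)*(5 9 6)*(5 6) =(2 11 8)(5 9) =[0, 1, 11, 3, 4, 9, 6, 7, 2, 5, 10, 8]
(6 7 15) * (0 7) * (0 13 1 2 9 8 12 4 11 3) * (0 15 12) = [7, 2, 9, 15, 11, 5, 13, 12, 0, 8, 10, 3, 4, 1, 14, 6] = (0 7 12 4 11 3 15 6 13 1 2 9 8)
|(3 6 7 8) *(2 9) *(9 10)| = |(2 10 9)(3 6 7 8)| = 12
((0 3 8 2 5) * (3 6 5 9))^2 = ((0 6 5)(2 9 3 8))^2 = (0 5 6)(2 3)(8 9)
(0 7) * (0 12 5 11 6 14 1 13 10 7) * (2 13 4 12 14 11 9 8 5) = (1 4 12 2 13 10 7 14)(5 9 8)(6 11) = [0, 4, 13, 3, 12, 9, 11, 14, 5, 8, 7, 6, 2, 10, 1]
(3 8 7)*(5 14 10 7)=(3 8 5 14 10 7)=[0, 1, 2, 8, 4, 14, 6, 3, 5, 9, 7, 11, 12, 13, 10]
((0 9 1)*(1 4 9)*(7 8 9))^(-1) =(0 1)(4 9 8 7)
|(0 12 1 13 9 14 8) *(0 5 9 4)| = 20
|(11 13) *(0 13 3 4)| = |(0 13 11 3 4)| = 5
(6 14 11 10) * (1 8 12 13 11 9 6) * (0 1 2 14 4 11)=(0 1 8 12 13)(2 14 9 6 4 11 10)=[1, 8, 14, 3, 11, 5, 4, 7, 12, 6, 2, 10, 13, 0, 9]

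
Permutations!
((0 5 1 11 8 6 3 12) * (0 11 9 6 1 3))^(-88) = ((0 5 3 12 11 8 1 9 6))^(-88) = (0 3 11 1 6 5 12 8 9)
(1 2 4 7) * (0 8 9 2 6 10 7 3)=[8, 6, 4, 0, 3, 5, 10, 1, 9, 2, 7]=(0 8 9 2 4 3)(1 6 10 7)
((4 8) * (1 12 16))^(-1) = (1 16 12)(4 8)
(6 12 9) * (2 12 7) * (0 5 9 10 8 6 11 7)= [5, 1, 12, 3, 4, 9, 0, 2, 6, 11, 8, 7, 10]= (0 5 9 11 7 2 12 10 8 6)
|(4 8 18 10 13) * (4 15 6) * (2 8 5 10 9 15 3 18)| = |(2 8)(3 18 9 15 6 4 5 10 13)| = 18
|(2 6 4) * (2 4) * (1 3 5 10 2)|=6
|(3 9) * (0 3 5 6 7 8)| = |(0 3 9 5 6 7 8)| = 7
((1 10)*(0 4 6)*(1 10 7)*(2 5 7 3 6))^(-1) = ((10)(0 4 2 5 7 1 3 6))^(-1) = (10)(0 6 3 1 7 5 2 4)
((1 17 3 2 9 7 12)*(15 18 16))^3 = ((1 17 3 2 9 7 12)(15 18 16))^3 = (18)(1 2 12 3 7 17 9)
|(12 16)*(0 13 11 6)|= |(0 13 11 6)(12 16)|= 4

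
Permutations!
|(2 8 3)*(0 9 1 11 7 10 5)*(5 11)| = |(0 9 1 5)(2 8 3)(7 10 11)| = 12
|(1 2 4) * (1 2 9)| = |(1 9)(2 4)| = 2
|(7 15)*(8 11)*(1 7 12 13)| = 10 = |(1 7 15 12 13)(8 11)|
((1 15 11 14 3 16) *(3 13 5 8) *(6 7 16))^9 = (1 7 3 5 14 15 16 6 8 13 11) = ((1 15 11 14 13 5 8 3 6 7 16))^9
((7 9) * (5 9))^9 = (9)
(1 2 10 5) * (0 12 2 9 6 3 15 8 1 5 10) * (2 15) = (0 12 15 8 1 9 6 3 2) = [12, 9, 0, 2, 4, 5, 3, 7, 1, 6, 10, 11, 15, 13, 14, 8]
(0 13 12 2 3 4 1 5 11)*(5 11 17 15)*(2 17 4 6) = (0 13 12 17 15 5 4 1 11)(2 3 6) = [13, 11, 3, 6, 1, 4, 2, 7, 8, 9, 10, 0, 17, 12, 14, 5, 16, 15]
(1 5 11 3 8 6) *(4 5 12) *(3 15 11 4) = (1 12 3 8 6)(4 5)(11 15) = [0, 12, 2, 8, 5, 4, 1, 7, 6, 9, 10, 15, 3, 13, 14, 11]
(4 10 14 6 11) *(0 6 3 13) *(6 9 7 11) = [9, 1, 2, 13, 10, 5, 6, 11, 8, 7, 14, 4, 12, 0, 3] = (0 9 7 11 4 10 14 3 13)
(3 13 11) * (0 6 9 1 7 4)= (0 6 9 1 7 4)(3 13 11)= [6, 7, 2, 13, 0, 5, 9, 4, 8, 1, 10, 3, 12, 11]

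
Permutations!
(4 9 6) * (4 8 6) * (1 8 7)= (1 8 6 7)(4 9)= [0, 8, 2, 3, 9, 5, 7, 1, 6, 4]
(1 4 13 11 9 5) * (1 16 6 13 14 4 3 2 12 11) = (1 3 2 12 11 9 5 16 6 13)(4 14) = [0, 3, 12, 2, 14, 16, 13, 7, 8, 5, 10, 9, 11, 1, 4, 15, 6]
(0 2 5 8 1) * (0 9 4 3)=[2, 9, 5, 0, 3, 8, 6, 7, 1, 4]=(0 2 5 8 1 9 4 3)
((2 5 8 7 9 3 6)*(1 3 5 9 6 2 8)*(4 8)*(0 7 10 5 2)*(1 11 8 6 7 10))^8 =((0 10 5 11 8 1 3)(2 9)(4 6))^8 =(0 10 5 11 8 1 3)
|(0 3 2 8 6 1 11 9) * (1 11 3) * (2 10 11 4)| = 12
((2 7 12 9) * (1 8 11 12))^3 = ((1 8 11 12 9 2 7))^3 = (1 12 7 11 2 8 9)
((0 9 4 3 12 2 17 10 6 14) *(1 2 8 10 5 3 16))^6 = ((0 9 4 16 1 2 17 5 3 12 8 10 6 14))^6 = (0 17 6 1 8 4 3)(2 10 16 12 9 5 14)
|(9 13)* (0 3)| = 2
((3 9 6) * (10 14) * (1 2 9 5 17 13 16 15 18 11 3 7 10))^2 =((1 2 9 6 7 10 14)(3 5 17 13 16 15 18 11))^2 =(1 9 7 14 2 6 10)(3 17 16 18)(5 13 15 11)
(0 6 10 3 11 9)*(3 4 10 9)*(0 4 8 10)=(0 6 9 4)(3 11)(8 10)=[6, 1, 2, 11, 0, 5, 9, 7, 10, 4, 8, 3]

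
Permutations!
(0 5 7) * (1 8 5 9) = [9, 8, 2, 3, 4, 7, 6, 0, 5, 1] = (0 9 1 8 5 7)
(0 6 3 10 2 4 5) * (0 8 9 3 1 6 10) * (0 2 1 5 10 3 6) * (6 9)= [3, 0, 4, 2, 10, 8, 5, 7, 6, 9, 1]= (0 3 2 4 10 1)(5 8 6)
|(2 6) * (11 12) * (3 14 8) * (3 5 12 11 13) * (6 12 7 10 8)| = 12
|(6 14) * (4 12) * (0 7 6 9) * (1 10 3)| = |(0 7 6 14 9)(1 10 3)(4 12)| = 30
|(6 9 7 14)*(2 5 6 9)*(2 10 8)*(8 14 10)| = |(2 5 6 8)(7 10 14 9)| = 4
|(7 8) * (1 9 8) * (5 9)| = 5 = |(1 5 9 8 7)|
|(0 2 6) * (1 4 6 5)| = 6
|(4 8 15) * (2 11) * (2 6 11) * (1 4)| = 4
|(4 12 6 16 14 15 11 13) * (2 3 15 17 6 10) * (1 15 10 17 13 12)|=|(1 15 11 12 17 6 16 14 13 4)(2 3 10)|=30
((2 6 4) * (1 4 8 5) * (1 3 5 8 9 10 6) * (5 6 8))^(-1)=(1 2 4)(3 5 8 10 9 6)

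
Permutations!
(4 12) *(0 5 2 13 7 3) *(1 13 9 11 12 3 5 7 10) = (0 7 5 2 9 11 12 4 3)(1 13 10) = [7, 13, 9, 0, 3, 2, 6, 5, 8, 11, 1, 12, 4, 10]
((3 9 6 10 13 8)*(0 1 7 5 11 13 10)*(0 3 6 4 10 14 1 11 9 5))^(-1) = ((0 11 13 8 6 3 5 9 4 10 14 1 7))^(-1) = (0 7 1 14 10 4 9 5 3 6 8 13 11)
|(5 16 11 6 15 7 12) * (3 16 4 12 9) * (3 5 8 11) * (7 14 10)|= 22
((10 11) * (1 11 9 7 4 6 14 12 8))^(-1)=(1 8 12 14 6 4 7 9 10 11)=((1 11 10 9 7 4 6 14 12 8))^(-1)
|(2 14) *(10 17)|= |(2 14)(10 17)|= 2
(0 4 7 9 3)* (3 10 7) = (0 4 3)(7 9 10) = [4, 1, 2, 0, 3, 5, 6, 9, 8, 10, 7]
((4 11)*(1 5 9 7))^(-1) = (1 7 9 5)(4 11)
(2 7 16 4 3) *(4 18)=(2 7 16 18 4 3)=[0, 1, 7, 2, 3, 5, 6, 16, 8, 9, 10, 11, 12, 13, 14, 15, 18, 17, 4]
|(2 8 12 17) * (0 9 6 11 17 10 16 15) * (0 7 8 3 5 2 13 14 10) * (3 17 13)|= |(0 9 6 11 13 14 10 16 15 7 8 12)(2 17 3 5)|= 12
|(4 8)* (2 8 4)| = |(2 8)| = 2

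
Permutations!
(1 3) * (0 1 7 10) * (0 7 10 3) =(0 1)(3 10 7) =[1, 0, 2, 10, 4, 5, 6, 3, 8, 9, 7]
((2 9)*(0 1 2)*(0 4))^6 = (0 1 2 9 4)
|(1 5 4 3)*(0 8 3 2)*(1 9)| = |(0 8 3 9 1 5 4 2)| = 8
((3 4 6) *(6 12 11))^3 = (3 11 4 6 12) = ((3 4 12 11 6))^3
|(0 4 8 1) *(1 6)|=|(0 4 8 6 1)|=5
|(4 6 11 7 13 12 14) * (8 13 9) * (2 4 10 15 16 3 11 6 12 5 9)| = 20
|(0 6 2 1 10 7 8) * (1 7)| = 10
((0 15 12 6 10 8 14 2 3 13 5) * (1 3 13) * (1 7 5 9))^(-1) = (0 5 7 3 1 9 13 2 14 8 10 6 12 15) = ((0 15 12 6 10 8 14 2 13 9 1 3 7 5))^(-1)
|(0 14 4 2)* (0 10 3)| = 6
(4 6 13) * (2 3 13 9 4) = (2 3 13)(4 6 9) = [0, 1, 3, 13, 6, 5, 9, 7, 8, 4, 10, 11, 12, 2]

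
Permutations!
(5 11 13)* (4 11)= [0, 1, 2, 3, 11, 4, 6, 7, 8, 9, 10, 13, 12, 5]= (4 11 13 5)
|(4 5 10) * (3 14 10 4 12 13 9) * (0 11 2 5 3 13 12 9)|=|(0 11 2 5 4 3 14 10 9 13)|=10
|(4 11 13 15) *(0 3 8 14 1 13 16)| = |(0 3 8 14 1 13 15 4 11 16)| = 10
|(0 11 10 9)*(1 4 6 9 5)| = |(0 11 10 5 1 4 6 9)| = 8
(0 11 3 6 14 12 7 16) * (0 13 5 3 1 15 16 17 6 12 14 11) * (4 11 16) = (1 15 4 11)(3 12 7 17 6 16 13 5) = [0, 15, 2, 12, 11, 3, 16, 17, 8, 9, 10, 1, 7, 5, 14, 4, 13, 6]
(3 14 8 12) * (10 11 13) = (3 14 8 12)(10 11 13) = [0, 1, 2, 14, 4, 5, 6, 7, 12, 9, 11, 13, 3, 10, 8]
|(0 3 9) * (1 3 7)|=5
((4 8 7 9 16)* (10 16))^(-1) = ((4 8 7 9 10 16))^(-1) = (4 16 10 9 7 8)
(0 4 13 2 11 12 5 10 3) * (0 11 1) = (0 4 13 2 1)(3 11 12 5 10) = [4, 0, 1, 11, 13, 10, 6, 7, 8, 9, 3, 12, 5, 2]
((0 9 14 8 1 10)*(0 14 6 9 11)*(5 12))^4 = (14)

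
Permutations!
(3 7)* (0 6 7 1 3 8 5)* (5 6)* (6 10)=(0 5)(1 3)(6 7 8 10)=[5, 3, 2, 1, 4, 0, 7, 8, 10, 9, 6]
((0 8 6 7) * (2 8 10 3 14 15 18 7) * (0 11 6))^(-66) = (18)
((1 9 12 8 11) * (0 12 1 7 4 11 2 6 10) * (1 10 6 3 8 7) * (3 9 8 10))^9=(0 3 2 1 4 12 10 9 8 11 7)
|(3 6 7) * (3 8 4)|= 5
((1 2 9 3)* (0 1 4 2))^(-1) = (0 1)(2 4 3 9)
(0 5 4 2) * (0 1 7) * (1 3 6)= (0 5 4 2 3 6 1 7)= [5, 7, 3, 6, 2, 4, 1, 0]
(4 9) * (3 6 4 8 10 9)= (3 6 4)(8 10 9)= [0, 1, 2, 6, 3, 5, 4, 7, 10, 8, 9]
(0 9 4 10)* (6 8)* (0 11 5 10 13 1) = (0 9 4 13 1)(5 10 11)(6 8) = [9, 0, 2, 3, 13, 10, 8, 7, 6, 4, 11, 5, 12, 1]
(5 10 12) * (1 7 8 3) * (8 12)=[0, 7, 2, 1, 4, 10, 6, 12, 3, 9, 8, 11, 5]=(1 7 12 5 10 8 3)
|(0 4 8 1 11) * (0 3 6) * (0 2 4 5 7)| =|(0 5 7)(1 11 3 6 2 4 8)| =21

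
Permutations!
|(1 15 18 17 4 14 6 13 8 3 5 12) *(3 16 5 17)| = 13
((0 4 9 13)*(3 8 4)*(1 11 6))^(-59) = ((0 3 8 4 9 13)(1 11 6))^(-59) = (0 3 8 4 9 13)(1 11 6)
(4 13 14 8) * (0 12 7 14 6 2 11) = [12, 1, 11, 3, 13, 5, 2, 14, 4, 9, 10, 0, 7, 6, 8] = (0 12 7 14 8 4 13 6 2 11)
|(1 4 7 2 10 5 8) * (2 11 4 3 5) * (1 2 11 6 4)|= |(1 3 5 8 2 10 11)(4 7 6)|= 21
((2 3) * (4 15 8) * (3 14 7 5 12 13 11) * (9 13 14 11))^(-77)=(2 11 3)(4 15 8)(5 7 14 12)(9 13)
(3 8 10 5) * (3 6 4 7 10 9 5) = (3 8 9 5 6 4 7 10) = [0, 1, 2, 8, 7, 6, 4, 10, 9, 5, 3]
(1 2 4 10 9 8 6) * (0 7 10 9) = (0 7 10)(1 2 4 9 8 6) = [7, 2, 4, 3, 9, 5, 1, 10, 6, 8, 0]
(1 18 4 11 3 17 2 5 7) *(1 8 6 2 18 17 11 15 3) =[0, 17, 5, 11, 15, 7, 2, 8, 6, 9, 10, 1, 12, 13, 14, 3, 16, 18, 4] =(1 17 18 4 15 3 11)(2 5 7 8 6)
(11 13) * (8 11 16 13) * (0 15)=[15, 1, 2, 3, 4, 5, 6, 7, 11, 9, 10, 8, 12, 16, 14, 0, 13]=(0 15)(8 11)(13 16)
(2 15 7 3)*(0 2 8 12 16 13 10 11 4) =(0 2 15 7 3 8 12 16 13 10 11 4) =[2, 1, 15, 8, 0, 5, 6, 3, 12, 9, 11, 4, 16, 10, 14, 7, 13]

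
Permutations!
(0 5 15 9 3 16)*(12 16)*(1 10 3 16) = (0 5 15 9 16)(1 10 3 12) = [5, 10, 2, 12, 4, 15, 6, 7, 8, 16, 3, 11, 1, 13, 14, 9, 0]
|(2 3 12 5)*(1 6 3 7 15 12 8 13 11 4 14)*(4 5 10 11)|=7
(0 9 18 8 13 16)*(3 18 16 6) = (0 9 16)(3 18 8 13 6) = [9, 1, 2, 18, 4, 5, 3, 7, 13, 16, 10, 11, 12, 6, 14, 15, 0, 17, 8]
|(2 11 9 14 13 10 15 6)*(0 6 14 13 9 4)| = |(0 6 2 11 4)(9 13 10 15 14)| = 5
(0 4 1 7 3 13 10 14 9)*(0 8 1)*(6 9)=(0 4)(1 7 3 13 10 14 6 9 8)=[4, 7, 2, 13, 0, 5, 9, 3, 1, 8, 14, 11, 12, 10, 6]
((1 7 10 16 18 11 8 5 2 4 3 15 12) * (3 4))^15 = (1 16 8 3)(2 12 10 11)(5 15 7 18)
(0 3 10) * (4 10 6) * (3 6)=(0 6 4 10)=[6, 1, 2, 3, 10, 5, 4, 7, 8, 9, 0]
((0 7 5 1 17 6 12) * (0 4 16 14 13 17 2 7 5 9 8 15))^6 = ((0 5 1 2 7 9 8 15)(4 16 14 13 17 6 12))^6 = (0 8 7 1)(2 5 15 9)(4 12 6 17 13 14 16)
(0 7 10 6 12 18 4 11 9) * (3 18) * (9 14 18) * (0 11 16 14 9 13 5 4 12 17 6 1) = [7, 0, 2, 13, 16, 4, 17, 10, 8, 11, 1, 9, 3, 5, 18, 15, 14, 6, 12] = (0 7 10 1)(3 13 5 4 16 14 18 12)(6 17)(9 11)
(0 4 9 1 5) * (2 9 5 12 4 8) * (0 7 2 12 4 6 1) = (0 8 12 6 1 4 5 7 2 9) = [8, 4, 9, 3, 5, 7, 1, 2, 12, 0, 10, 11, 6]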